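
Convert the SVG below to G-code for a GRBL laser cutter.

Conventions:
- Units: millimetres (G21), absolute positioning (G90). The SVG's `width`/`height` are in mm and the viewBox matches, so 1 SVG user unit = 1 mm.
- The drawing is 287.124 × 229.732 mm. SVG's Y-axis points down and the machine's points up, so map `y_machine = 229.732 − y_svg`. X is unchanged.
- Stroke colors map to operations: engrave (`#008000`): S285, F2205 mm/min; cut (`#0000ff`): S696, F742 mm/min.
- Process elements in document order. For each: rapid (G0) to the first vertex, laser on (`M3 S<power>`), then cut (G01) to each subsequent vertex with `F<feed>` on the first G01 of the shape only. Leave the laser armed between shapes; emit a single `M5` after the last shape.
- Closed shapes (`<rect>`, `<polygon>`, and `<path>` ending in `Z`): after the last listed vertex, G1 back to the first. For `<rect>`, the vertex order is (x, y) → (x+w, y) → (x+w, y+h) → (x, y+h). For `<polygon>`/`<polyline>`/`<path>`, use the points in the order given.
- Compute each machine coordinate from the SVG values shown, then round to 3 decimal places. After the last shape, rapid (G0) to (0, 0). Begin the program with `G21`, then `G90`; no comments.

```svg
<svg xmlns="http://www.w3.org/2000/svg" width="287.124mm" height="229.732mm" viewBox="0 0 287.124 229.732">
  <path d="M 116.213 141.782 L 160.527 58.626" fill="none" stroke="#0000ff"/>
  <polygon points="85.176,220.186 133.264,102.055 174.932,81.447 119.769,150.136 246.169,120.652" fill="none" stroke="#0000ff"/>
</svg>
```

G21
G90
G0 X116.213 Y87.950
M3 S696
G01 X160.527 Y171.106 F742
G0 X85.176 Y9.546
M3 S696
G01 X133.264 Y127.677 F742
G01 X174.932 Y148.285
G01 X119.769 Y79.596
G01 X246.169 Y109.080
G01 X85.176 Y9.546
M5
G0 X0.000 Y0.000

Since the viewBox matches the mm dimensions, user units are millimetres directly. The only transform is the Y-flip y_m = 229.732 − y_svg.

Shape 1 is a line segment drawn with `<path>`. Its stroke #0000ff means cut at S696, F742. After flipping Y the toolpath is (116.213,87.950) → (160.527,171.106).

Shape 2 is a closed polygon drawn with `<polygon>`. Its stroke #0000ff means cut at S696, F742. After flipping Y the toolpath is (85.176,9.546) → (133.264,127.677) → (174.932,148.285) → (119.769,79.596) → (246.169,109.080) → (85.176,9.546), returning to the start.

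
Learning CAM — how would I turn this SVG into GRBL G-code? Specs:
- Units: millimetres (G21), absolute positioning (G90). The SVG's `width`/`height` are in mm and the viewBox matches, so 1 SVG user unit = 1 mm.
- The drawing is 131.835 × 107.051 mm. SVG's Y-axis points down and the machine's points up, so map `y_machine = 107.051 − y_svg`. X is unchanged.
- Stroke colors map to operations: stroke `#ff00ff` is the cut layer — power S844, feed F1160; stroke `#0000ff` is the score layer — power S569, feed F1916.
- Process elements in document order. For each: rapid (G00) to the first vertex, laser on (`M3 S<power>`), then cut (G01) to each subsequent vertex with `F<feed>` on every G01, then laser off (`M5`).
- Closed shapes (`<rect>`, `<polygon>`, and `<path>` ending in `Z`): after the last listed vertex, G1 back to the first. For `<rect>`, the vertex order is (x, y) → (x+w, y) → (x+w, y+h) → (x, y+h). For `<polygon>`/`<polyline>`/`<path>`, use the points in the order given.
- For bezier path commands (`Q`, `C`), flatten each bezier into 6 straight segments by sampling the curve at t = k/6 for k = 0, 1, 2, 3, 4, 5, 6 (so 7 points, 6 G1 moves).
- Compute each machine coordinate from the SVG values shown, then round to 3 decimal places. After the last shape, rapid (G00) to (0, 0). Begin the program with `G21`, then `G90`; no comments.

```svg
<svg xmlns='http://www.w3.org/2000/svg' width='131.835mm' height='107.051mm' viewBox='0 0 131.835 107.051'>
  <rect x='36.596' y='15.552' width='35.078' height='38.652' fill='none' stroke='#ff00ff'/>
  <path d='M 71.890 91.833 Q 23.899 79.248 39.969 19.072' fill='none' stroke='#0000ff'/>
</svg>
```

G21
G90
G00 X36.596 Y91.499
M3 S844
G01 X71.674 Y91.499 F1160
G01 X71.674 Y52.847 F1160
G01 X36.596 Y52.847 F1160
G01 X36.596 Y91.499 F1160
M5
G00 X71.890 Y15.218
M3 S569
G01 X57.672 Y20.735 F1916
G01 X47.014 Y28.896 F1916
G01 X39.914 Y39.701 F1916
G01 X36.374 Y53.150 F1916
G01 X36.392 Y69.242 F1916
G01 X39.969 Y87.979 F1916
M5
G00 X0.000 Y0.000

Since the viewBox matches the mm dimensions, user units are millimetres directly. The only transform is the Y-flip y_m = 107.051 − y_svg.

Shape 1 is a rectangle drawn with `<rect>`. Its stroke #ff00ff means cut at S844, F1160. After flipping Y the toolpath is (36.596,91.499) → (71.674,91.499) → (71.674,52.847) → (36.596,52.847) → (36.596,91.499), returning to the start.

Shape 2 is a quadratic bezier drawn with `<path>`. Its stroke #0000ff means score at S569, F1916. After flipping Y the toolpath is (71.890,15.218) → (57.672,20.735) → (47.014,28.896) → (39.914,39.701) → (36.374,53.150) → (36.392,69.242) → (39.969,87.979).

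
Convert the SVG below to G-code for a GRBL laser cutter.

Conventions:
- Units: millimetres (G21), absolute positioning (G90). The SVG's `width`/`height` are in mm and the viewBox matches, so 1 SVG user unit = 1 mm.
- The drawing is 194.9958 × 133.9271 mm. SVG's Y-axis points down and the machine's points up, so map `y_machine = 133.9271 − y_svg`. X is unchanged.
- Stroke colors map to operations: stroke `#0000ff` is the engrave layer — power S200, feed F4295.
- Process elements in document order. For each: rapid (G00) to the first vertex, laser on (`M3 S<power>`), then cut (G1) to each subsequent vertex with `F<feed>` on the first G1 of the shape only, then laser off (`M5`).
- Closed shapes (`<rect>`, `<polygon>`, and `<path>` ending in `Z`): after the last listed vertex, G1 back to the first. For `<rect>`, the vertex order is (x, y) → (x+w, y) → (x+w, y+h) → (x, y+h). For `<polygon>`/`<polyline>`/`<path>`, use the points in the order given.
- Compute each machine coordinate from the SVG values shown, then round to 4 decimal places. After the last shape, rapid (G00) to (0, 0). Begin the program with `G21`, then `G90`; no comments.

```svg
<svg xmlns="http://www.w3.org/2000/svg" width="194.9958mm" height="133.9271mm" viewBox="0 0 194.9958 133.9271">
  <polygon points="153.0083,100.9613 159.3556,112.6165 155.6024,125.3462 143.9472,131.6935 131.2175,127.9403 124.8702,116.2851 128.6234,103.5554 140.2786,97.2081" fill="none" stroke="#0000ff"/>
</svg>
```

1 u = 1 mm; y_m = 133.9271 − y.

[1] `<polygon>` regular polygon, #0000ff→engrave S200 F4295: (153.0083,32.9658) → (159.3556,21.3106) → (155.6024,8.5809) → (143.9472,2.2336) → (131.2175,5.9868) → (124.8702,17.6420) → (128.6234,30.3717) → (140.2786,36.7190) → (153.0083,32.9658) (closed)

G21
G90
G00 X153.0083 Y32.9658
M3 S200
G1 X159.3556 Y21.3106 F4295
G1 X155.6024 Y8.5809
G1 X143.9472 Y2.2336
G1 X131.2175 Y5.9868
G1 X124.8702 Y17.6420
G1 X128.6234 Y30.3717
G1 X140.2786 Y36.7190
G1 X153.0083 Y32.9658
M5
G00 X0.0000 Y0.0000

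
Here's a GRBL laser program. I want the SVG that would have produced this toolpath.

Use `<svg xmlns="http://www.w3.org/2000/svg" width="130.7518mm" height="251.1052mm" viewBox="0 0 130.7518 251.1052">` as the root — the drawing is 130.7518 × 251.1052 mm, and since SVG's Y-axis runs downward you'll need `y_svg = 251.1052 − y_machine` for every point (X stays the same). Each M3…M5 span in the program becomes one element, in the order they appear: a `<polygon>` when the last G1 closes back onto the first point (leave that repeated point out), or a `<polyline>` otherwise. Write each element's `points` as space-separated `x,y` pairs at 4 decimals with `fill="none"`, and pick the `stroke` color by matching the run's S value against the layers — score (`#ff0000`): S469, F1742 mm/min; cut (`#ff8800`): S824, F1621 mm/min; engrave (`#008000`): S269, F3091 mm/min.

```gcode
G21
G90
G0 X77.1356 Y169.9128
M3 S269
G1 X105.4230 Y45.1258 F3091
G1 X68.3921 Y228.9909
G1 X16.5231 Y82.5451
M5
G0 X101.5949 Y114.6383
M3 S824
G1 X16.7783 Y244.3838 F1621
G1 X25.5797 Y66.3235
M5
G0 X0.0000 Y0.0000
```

<svg xmlns="http://www.w3.org/2000/svg" width="130.7518mm" height="251.1052mm" viewBox="0 0 130.7518 251.1052">
  <polyline points="77.1356,81.1924 105.4230,205.9794 68.3921,22.1143 16.5231,168.5601" fill="none" stroke="#008000"/>
  <polyline points="101.5949,136.4669 16.7783,6.7214 25.5797,184.7817" fill="none" stroke="#ff8800"/>
</svg>

y_svg = 251.1052 − y_m.

[1] S269→`#008000` (engrave); open run; points: 77.1356,81.1924 105.4230,205.9794 68.3921,22.1143 16.5231,168.5601

[2] S824→`#ff8800` (cut); open run; points: 101.5949,136.4669 16.7783,6.7214 25.5797,184.7817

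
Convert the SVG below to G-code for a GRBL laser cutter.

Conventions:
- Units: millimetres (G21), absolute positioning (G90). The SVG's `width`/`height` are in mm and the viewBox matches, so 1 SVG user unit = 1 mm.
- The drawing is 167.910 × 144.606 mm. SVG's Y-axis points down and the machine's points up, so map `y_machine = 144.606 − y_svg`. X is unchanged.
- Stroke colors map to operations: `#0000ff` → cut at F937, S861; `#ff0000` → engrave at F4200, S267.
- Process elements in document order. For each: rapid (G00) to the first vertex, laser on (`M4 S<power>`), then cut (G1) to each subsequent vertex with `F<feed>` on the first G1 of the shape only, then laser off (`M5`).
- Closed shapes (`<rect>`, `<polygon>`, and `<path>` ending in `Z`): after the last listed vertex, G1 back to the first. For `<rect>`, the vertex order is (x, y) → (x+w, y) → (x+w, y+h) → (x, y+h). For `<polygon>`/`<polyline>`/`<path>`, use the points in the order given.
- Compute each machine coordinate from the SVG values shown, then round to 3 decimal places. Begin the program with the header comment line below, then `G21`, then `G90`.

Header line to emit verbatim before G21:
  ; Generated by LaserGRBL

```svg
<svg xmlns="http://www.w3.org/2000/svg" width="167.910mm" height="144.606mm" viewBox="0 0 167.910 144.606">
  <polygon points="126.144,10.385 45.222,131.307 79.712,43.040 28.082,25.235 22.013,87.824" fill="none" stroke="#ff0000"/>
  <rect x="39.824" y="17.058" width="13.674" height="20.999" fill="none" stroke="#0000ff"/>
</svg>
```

; Generated by LaserGRBL
G21
G90
G00 X126.144 Y134.221
M4 S267
G1 X45.222 Y13.299 F4200
G1 X79.712 Y101.566
G1 X28.082 Y119.371
G1 X22.013 Y56.782
G1 X126.144 Y134.221
M5
G00 X39.824 Y127.548
M4 S861
G1 X53.498 Y127.548 F937
G1 X53.498 Y106.549
G1 X39.824 Y106.549
G1 X39.824 Y127.548
M5

viewBox `0 0 167.910 144.606` with mm width/height → 1 unit = 1 mm. Flip: y_m = 144.606 − y_svg.

**Shape 1** — `<polygon>` closed polygon, stroke `#ff0000` → engrave (S267, F4200). Machine vertices: (126.144,134.221) → (45.222,13.299) → (79.712,101.566) → (28.082,119.371) → (22.013,56.782) → (126.144,134.221). Closed: final G1 returns to the first vertex.

**Shape 2** — `<rect>` rectangle, stroke `#0000ff` → cut (S861, F937). Machine vertices: (39.824,127.548) → (53.498,127.548) → (53.498,106.549) → (39.824,106.549) → (39.824,127.548). Closed: final G1 returns to the first vertex.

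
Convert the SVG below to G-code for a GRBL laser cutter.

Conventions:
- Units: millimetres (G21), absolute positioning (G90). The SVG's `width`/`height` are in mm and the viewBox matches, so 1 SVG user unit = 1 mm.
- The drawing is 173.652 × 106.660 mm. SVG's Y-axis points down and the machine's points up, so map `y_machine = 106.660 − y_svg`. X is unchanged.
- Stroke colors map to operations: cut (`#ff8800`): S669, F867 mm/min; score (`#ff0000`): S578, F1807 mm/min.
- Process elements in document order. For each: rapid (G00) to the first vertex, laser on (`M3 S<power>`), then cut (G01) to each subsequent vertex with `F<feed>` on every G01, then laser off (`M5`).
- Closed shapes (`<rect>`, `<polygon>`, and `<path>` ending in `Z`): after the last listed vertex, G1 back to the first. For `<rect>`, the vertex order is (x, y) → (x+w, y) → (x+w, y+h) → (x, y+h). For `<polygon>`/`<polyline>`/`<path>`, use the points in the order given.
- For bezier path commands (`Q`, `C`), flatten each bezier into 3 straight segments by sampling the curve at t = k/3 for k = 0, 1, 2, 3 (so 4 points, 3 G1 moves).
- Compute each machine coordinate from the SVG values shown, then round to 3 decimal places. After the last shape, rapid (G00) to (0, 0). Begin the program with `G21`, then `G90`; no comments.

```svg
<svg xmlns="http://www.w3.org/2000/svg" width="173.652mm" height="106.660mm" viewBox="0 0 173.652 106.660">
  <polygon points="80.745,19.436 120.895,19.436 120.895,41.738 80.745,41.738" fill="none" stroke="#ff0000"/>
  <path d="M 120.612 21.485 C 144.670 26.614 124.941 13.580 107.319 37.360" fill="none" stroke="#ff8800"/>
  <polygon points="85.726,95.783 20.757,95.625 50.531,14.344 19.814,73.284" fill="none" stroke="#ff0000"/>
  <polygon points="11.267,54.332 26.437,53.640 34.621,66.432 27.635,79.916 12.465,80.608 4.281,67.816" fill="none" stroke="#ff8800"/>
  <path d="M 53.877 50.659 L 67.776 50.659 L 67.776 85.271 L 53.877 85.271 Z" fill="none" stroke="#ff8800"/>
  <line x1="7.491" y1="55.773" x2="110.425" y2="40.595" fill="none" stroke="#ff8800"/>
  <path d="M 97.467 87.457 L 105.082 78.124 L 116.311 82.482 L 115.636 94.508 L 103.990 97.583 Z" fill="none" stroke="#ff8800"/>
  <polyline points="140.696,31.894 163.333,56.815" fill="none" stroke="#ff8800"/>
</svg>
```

G21
G90
G00 X80.745 Y87.224
M3 S578
G01 X120.895 Y87.224 F1807
G01 X120.895 Y64.922 F1807
G01 X80.745 Y64.922 F1807
G01 X80.745 Y87.224 F1807
M5
G00 X120.612 Y85.175
M3 S669
G01 X131.774 Y84.064 F867
G01 X123.944 Y82.845 F867
G01 X107.319 Y69.300 F867
M5
G00 X85.726 Y10.877
M3 S578
G01 X20.757 Y11.035 F1807
G01 X50.531 Y92.316 F1807
G01 X19.814 Y33.376 F1807
G01 X85.726 Y10.877 F1807
M5
G00 X11.267 Y52.328
M3 S669
G01 X26.437 Y53.020 F867
G01 X34.621 Y40.228 F867
G01 X27.635 Y26.744 F867
G01 X12.465 Y26.052 F867
G01 X4.281 Y38.844 F867
G01 X11.267 Y52.328 F867
M5
G00 X53.877 Y56.001
M3 S669
G01 X67.776 Y56.001 F867
G01 X67.776 Y21.389 F867
G01 X53.877 Y21.389 F867
G01 X53.877 Y56.001 F867
M5
G00 X7.491 Y50.887
M3 S669
G01 X110.425 Y66.065 F867
M5
G00 X97.467 Y19.203
M3 S669
G01 X105.082 Y28.536 F867
G01 X116.311 Y24.178 F867
G01 X115.636 Y12.152 F867
G01 X103.990 Y9.077 F867
G01 X97.467 Y19.203 F867
M5
G00 X140.696 Y74.766
M3 S669
G01 X163.333 Y49.845 F867
M5
G00 X0.000 Y0.000

viewBox `0 0 173.652 106.660` with mm width/height → 1 unit = 1 mm. Flip: y_m = 106.660 − y_svg.

**Shape 1** — `<polygon>` rectangle, stroke `#ff0000` → score (S578, F1807). Machine vertices: (80.745,87.224) → (120.895,87.224) → (120.895,64.922) → (80.745,64.922) → (80.745,87.224). Closed: final G1 returns to the first vertex.

**Shape 2** — `<path>` cubic bezier, stroke `#ff8800` → cut (S669, F867). Control points (SVG): P0=(120.612,21.485), P1=(144.670,26.614), P2=(124.941,13.580), P3=(107.319,37.360); sampled at t=k/3. Machine vertices: (120.612,85.175) → (131.774,84.064) → (123.944,82.845) → (107.319,69.300). Open path.

**Shape 3** — `<polygon>` closed polygon, stroke `#ff0000` → score (S578, F1807). Machine vertices: (85.726,10.877) → (20.757,11.035) → (50.531,92.316) → (19.814,33.376) → (85.726,10.877). Closed: final G1 returns to the first vertex.

**Shape 4** — `<polygon>` regular polygon, stroke `#ff8800` → cut (S669, F867). Machine vertices: (11.267,52.328) → (26.437,53.020) → (34.621,40.228) → (27.635,26.744) → (12.465,26.052) → (4.281,38.844) → (11.267,52.328). Closed: final G1 returns to the first vertex.

**Shape 5** — `<path>` rectangle, stroke `#ff8800` → cut (S669, F867). Machine vertices: (53.877,56.001) → (67.776,56.001) → (67.776,21.389) → (53.877,21.389) → (53.877,56.001). Closed: final G1 returns to the first vertex.

**Shape 6** — `<line>` line segment, stroke `#ff8800` → cut (S669, F867). Machine vertices: (7.491,50.887) → (110.425,66.065). Open path.

**Shape 7** — `<path>` regular polygon, stroke `#ff8800` → cut (S669, F867). Machine vertices: (97.467,19.203) → (105.082,28.536) → (116.311,24.178) → (115.636,12.152) → (103.990,9.077) → (97.467,19.203). Closed: final G1 returns to the first vertex.

**Shape 8** — `<polyline>` line segment, stroke `#ff8800` → cut (S669, F867). Machine vertices: (140.696,74.766) → (163.333,49.845). Open path.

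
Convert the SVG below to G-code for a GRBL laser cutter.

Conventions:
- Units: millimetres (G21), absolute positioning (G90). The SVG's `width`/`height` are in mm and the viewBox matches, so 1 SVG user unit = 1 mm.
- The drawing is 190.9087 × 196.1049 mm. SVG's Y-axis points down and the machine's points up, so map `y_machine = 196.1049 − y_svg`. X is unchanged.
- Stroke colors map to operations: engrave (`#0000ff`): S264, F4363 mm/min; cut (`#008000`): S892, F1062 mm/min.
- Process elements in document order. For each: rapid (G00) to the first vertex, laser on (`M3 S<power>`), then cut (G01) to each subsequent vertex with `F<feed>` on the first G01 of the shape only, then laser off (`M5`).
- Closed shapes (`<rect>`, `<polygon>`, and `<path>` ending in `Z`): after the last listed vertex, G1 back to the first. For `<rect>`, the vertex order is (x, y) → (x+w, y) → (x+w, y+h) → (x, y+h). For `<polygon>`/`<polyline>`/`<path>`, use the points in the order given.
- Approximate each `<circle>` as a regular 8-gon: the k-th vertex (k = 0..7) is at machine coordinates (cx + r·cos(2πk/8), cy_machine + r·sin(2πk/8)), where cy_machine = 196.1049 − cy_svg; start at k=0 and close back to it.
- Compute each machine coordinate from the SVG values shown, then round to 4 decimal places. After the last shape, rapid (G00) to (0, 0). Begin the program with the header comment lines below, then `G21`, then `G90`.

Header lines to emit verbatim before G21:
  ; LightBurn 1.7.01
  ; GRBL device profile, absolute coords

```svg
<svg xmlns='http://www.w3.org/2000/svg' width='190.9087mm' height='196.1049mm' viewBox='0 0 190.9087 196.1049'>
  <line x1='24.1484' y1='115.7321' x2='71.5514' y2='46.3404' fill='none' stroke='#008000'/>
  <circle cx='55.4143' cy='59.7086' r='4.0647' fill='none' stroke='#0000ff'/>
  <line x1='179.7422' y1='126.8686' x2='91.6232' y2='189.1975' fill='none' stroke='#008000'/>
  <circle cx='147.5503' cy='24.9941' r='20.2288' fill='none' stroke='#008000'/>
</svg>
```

1 u = 1 mm; y_m = 196.1049 − y.

[1] `<line>` line segment, #008000→cut S892 F1062: (24.1484,80.3728) → (71.5514,149.7645)

[2] `<circle>` circle, #0000ff→engrave S264 F4363: (59.4790,136.3963) → (58.2885,139.2705) → (55.4143,140.4610) → (52.5401,139.2705) → (51.3496,136.3963) → (52.5401,133.5221) → (55.4143,132.3316) → (58.2885,133.5221) → (59.4790,136.3963) (closed)

[3] `<line>` line segment, #008000→cut S892 F1062: (179.7422,69.2363) → (91.6232,6.9074)

[4] `<circle>` circle, #008000→cut S892 F1062: (167.7791,171.1108) → (161.8542,185.4147) → (147.5503,191.3396) → (133.2464,185.4147) → (127.3215,171.1108) → (133.2464,156.8069) → (147.5503,150.8820) → (161.8542,156.8069) → (167.7791,171.1108) (closed)

; LightBurn 1.7.01
; GRBL device profile, absolute coords
G21
G90
G00 X24.1484 Y80.3728
M3 S892
G01 X71.5514 Y149.7645 F1062
M5
G00 X59.4790 Y136.3963
M3 S264
G01 X58.2885 Y139.2705 F4363
G01 X55.4143 Y140.4610
G01 X52.5401 Y139.2705
G01 X51.3496 Y136.3963
G01 X52.5401 Y133.5221
G01 X55.4143 Y132.3316
G01 X58.2885 Y133.5221
G01 X59.4790 Y136.3963
M5
G00 X179.7422 Y69.2363
M3 S892
G01 X91.6232 Y6.9074 F1062
M5
G00 X167.7791 Y171.1108
M3 S892
G01 X161.8542 Y185.4147 F1062
G01 X147.5503 Y191.3396
G01 X133.2464 Y185.4147
G01 X127.3215 Y171.1108
G01 X133.2464 Y156.8069
G01 X147.5503 Y150.8820
G01 X161.8542 Y156.8069
G01 X167.7791 Y171.1108
M5
G00 X0.0000 Y0.0000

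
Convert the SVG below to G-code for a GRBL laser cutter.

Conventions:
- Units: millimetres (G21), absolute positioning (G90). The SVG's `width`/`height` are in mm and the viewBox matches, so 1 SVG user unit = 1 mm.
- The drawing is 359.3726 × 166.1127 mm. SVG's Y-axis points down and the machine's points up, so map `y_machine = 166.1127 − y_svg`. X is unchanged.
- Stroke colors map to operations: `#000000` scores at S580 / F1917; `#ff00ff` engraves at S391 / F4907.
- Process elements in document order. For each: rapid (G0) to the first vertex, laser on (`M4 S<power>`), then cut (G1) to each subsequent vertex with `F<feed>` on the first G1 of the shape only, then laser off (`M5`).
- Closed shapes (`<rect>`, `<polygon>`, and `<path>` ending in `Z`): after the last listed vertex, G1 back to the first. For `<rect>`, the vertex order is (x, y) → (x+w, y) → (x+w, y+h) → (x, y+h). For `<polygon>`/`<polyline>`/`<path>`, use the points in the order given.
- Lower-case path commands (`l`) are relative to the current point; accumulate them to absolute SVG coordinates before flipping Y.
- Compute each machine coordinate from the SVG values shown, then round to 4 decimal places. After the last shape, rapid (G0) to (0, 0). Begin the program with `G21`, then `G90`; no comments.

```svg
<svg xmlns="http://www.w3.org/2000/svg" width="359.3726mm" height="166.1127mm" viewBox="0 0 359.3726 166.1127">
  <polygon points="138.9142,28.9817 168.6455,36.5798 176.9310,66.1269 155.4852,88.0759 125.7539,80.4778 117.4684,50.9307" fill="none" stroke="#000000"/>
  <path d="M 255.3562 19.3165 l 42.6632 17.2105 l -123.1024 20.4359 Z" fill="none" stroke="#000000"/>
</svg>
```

1 u = 1 mm; y_m = 166.1127 − y.

[1] `<polygon>` regular polygon, #000000→score S580 F1917: (138.9142,137.1310) → (168.6455,129.5329) → (176.9310,99.9858) → (155.4852,78.0368) → (125.7539,85.6349) → (117.4684,115.1820) → (138.9142,137.1310) (closed)

[2] `<path>` closed polygon, #000000→score S580 F1917: (255.3562,146.7962) → (298.0194,129.5857) → (174.9170,109.1498) → (255.3562,146.7962) (closed)

G21
G90
G0 X138.9142 Y137.1310
M4 S580
G1 X168.6455 Y129.5329 F1917
G1 X176.9310 Y99.9858
G1 X155.4852 Y78.0368
G1 X125.7539 Y85.6349
G1 X117.4684 Y115.1820
G1 X138.9142 Y137.1310
M5
G0 X255.3562 Y146.7962
M4 S580
G1 X298.0194 Y129.5857 F1917
G1 X174.9170 Y109.1498
G1 X255.3562 Y146.7962
M5
G0 X0.0000 Y0.0000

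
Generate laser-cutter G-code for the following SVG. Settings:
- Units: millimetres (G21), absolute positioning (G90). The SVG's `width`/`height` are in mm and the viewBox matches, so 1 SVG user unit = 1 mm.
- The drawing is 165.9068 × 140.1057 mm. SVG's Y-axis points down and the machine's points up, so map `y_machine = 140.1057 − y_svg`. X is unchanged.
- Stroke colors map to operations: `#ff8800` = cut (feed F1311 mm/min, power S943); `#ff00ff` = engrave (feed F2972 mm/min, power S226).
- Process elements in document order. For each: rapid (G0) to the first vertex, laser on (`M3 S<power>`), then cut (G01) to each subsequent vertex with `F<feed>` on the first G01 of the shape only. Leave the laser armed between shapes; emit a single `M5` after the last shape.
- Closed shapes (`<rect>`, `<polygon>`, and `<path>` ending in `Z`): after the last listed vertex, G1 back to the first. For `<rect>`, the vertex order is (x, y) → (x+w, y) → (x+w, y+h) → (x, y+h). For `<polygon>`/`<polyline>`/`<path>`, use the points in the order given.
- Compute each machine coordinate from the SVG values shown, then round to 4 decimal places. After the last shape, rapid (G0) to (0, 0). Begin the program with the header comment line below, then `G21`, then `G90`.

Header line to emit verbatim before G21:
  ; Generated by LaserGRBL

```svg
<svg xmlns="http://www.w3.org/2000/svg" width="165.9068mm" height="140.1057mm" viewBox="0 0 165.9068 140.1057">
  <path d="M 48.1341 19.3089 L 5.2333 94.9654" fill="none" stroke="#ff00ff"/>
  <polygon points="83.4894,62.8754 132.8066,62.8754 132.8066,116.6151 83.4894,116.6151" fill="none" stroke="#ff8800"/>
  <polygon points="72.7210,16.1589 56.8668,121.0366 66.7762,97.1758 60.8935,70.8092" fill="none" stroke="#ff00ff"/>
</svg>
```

; Generated by LaserGRBL
G21
G90
G0 X48.1341 Y120.7968
M3 S226
G01 X5.2333 Y45.1403 F2972
G0 X83.4894 Y77.2303
M3 S943
G01 X132.8066 Y77.2303 F1311
G01 X132.8066 Y23.4906
G01 X83.4894 Y23.4906
G01 X83.4894 Y77.2303
G0 X72.7210 Y123.9468
M3 S226
G01 X56.8668 Y19.0691 F2972
G01 X66.7762 Y42.9299
G01 X60.8935 Y69.2965
G01 X72.7210 Y123.9468
M5
G0 X0.0000 Y0.0000

1 u = 1 mm; y_m = 140.1057 − y.

[1] `<path>` line segment, #ff00ff→engrave S226 F2972: (48.1341,120.7968) → (5.2333,45.1403)

[2] `<polygon>` rectangle, #ff8800→cut S943 F1311: (83.4894,77.2303) → (132.8066,77.2303) → (132.8066,23.4906) → (83.4894,23.4906) → (83.4894,77.2303) (closed)

[3] `<polygon>` closed polygon, #ff00ff→engrave S226 F2972: (72.7210,123.9468) → (56.8668,19.0691) → (66.7762,42.9299) → (60.8935,69.2965) → (72.7210,123.9468) (closed)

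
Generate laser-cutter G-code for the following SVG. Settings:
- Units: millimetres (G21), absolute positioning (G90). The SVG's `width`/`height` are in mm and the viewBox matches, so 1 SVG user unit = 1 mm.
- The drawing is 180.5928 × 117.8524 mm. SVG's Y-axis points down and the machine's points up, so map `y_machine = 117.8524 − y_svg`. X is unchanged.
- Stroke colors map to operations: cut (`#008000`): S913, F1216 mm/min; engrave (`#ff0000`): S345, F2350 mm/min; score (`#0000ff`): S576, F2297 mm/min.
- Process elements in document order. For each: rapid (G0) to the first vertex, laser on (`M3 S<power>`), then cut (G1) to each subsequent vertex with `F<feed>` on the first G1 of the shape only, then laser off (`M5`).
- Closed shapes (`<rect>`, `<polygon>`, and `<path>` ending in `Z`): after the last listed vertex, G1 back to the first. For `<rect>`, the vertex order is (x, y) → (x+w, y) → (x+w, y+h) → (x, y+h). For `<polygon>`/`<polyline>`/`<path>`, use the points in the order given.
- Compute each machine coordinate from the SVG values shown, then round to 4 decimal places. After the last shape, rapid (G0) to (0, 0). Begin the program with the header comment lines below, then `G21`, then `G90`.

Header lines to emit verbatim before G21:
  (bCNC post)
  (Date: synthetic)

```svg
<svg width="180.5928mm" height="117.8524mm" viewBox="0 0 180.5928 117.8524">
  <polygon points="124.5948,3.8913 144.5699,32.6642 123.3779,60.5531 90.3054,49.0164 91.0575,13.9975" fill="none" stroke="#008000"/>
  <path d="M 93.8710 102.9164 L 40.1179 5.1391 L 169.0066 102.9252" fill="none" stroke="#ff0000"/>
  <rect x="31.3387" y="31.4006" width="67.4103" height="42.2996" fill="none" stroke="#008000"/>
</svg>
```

viewBox `0 0 180.5928 117.8524` with mm width/height → 1 unit = 1 mm. Flip: y_m = 117.8524 − y_svg.

**Shape 1** — `<polygon>` regular polygon, stroke `#008000` → cut (S913, F1216). Machine vertices: (124.5948,113.9611) → (144.5699,85.1882) → (123.3779,57.2993) → (90.3054,68.8360) → (91.0575,103.8549) → (124.5948,113.9611). Closed: final G1 returns to the first vertex.

**Shape 2** — `<path>` open polyline, stroke `#ff0000` → engrave (S345, F2350). Machine vertices: (93.8710,14.9360) → (40.1179,112.7133) → (169.0066,14.9272). Open path.

**Shape 3** — `<rect>` rectangle, stroke `#008000` → cut (S913, F1216). Machine vertices: (31.3387,86.4518) → (98.7490,86.4518) → (98.7490,44.1522) → (31.3387,44.1522) → (31.3387,86.4518). Closed: final G1 returns to the first vertex.

(bCNC post)
(Date: synthetic)
G21
G90
G0 X124.5948 Y113.9611
M3 S913
G1 X144.5699 Y85.1882 F1216
G1 X123.3779 Y57.2993
G1 X90.3054 Y68.8360
G1 X91.0575 Y103.8549
G1 X124.5948 Y113.9611
M5
G0 X93.8710 Y14.9360
M3 S345
G1 X40.1179 Y112.7133 F2350
G1 X169.0066 Y14.9272
M5
G0 X31.3387 Y86.4518
M3 S913
G1 X98.7490 Y86.4518 F1216
G1 X98.7490 Y44.1522
G1 X31.3387 Y44.1522
G1 X31.3387 Y86.4518
M5
G0 X0.0000 Y0.0000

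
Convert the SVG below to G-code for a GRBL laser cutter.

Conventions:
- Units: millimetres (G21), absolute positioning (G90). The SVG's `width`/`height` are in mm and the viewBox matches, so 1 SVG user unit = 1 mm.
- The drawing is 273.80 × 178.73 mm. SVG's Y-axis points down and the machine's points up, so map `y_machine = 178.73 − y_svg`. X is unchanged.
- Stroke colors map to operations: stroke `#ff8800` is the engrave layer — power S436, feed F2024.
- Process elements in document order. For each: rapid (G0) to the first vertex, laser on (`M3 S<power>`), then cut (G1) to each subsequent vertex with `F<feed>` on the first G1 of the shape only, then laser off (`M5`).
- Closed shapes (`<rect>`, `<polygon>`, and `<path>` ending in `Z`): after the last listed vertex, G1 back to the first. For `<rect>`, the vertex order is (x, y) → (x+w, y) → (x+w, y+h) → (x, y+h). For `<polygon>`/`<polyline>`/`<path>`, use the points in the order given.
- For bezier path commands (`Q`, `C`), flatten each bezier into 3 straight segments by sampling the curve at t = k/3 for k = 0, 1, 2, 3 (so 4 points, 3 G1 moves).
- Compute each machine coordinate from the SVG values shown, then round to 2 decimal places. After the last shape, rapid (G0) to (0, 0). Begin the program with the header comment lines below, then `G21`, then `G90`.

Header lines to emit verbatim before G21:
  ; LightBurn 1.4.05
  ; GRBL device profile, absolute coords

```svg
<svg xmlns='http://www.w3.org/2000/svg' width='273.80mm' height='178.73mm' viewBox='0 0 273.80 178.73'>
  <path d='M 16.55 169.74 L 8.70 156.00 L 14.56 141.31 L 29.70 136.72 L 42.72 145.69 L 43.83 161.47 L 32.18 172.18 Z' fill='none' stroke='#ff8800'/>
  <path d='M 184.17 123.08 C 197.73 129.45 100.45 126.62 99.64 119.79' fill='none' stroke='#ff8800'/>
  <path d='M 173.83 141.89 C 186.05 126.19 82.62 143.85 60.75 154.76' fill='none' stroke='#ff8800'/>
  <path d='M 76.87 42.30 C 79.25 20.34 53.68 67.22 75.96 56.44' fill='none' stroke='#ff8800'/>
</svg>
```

1 u = 1 mm; y_m = 178.73 − y.

[1] `<path>` regular polygon, #ff8800→engrave S436 F2024: (16.55,8.99) → (8.70,22.73) → (14.56,37.42) → (29.70,42.01) → (42.72,33.04) → (43.83,17.26) → (32.18,6.55) → (16.55,8.99) (closed)

[2] `<path>` cubic bezier, #ff8800→engrave S436 F2024: (184.17,55.65) → (168.46,52.15) → (124.93,53.64) → (99.64,58.94)

[3] `<path>` cubic bezier, #ff8800→engrave S436 F2024: (173.83,36.84) → (154.80,42.91) → (102.50,35.64) → (60.75,23.97)

[4] `<path>` cubic bezier, #ff8800→engrave S436 F2024: (76.87,136.43) → (72.74,140.13) → (66.82,126.04) → (75.96,122.29)

; LightBurn 1.4.05
; GRBL device profile, absolute coords
G21
G90
G0 X16.55 Y8.99
M3 S436
G1 X8.70 Y22.73 F2024
G1 X14.56 Y37.42
G1 X29.70 Y42.01
G1 X42.72 Y33.04
G1 X43.83 Y17.26
G1 X32.18 Y6.55
G1 X16.55 Y8.99
M5
G0 X184.17 Y55.65
M3 S436
G1 X168.46 Y52.15 F2024
G1 X124.93 Y53.64
G1 X99.64 Y58.94
M5
G0 X173.83 Y36.84
M3 S436
G1 X154.80 Y42.91 F2024
G1 X102.50 Y35.64
G1 X60.75 Y23.97
M5
G0 X76.87 Y136.43
M3 S436
G1 X72.74 Y140.13 F2024
G1 X66.82 Y126.04
G1 X75.96 Y122.29
M5
G0 X0.00 Y0.00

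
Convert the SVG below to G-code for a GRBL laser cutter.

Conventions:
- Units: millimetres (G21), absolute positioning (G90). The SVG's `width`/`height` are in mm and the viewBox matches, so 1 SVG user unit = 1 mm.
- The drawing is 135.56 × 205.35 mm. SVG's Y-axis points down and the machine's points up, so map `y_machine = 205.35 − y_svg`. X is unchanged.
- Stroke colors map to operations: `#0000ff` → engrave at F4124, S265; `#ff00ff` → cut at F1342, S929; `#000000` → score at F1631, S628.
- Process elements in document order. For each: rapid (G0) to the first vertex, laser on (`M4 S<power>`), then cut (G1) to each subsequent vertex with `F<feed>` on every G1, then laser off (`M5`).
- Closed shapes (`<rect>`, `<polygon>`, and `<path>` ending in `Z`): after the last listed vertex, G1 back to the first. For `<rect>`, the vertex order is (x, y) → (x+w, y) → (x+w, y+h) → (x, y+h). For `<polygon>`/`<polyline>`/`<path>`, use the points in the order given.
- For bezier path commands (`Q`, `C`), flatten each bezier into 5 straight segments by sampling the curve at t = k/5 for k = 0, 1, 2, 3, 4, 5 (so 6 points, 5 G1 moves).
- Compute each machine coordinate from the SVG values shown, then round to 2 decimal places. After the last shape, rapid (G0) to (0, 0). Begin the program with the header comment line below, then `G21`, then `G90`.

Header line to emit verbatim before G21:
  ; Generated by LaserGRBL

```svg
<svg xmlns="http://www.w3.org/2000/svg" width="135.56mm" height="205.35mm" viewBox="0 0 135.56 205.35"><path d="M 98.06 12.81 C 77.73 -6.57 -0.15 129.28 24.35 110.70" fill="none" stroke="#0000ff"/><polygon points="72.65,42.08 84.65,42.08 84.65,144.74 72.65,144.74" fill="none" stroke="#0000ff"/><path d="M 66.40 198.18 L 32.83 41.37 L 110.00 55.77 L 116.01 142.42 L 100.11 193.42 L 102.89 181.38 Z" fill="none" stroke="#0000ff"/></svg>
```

; Generated by LaserGRBL
G21
G90
G0 X98.06 Y192.54
M4 S265
G1 X80.24 Y188.02 F4124
G1 X56.28 Y161.10 F4124
G1 X33.86 Y126.66 F4124
G1 X20.66 Y99.56 F4124
G1 X24.35 Y94.65 F4124
M5
G0 X72.65 Y163.27
M4 S265
G1 X84.65 Y163.27 F4124
G1 X84.65 Y60.61 F4124
G1 X72.65 Y60.61 F4124
G1 X72.65 Y163.27 F4124
M5
G0 X66.40 Y7.17
M4 S265
G1 X32.83 Y163.98 F4124
G1 X110.00 Y149.58 F4124
G1 X116.01 Y62.93 F4124
G1 X100.11 Y11.93 F4124
G1 X102.89 Y23.97 F4124
G1 X66.40 Y7.17 F4124
M5
G0 X0.00 Y0.00

1 u = 1 mm; y_m = 205.35 − y.

[1] `<path>` cubic bezier, #0000ff→engrave S265 F4124: (98.06,192.54) → (80.24,188.02) → (56.28,161.10) → (33.86,126.66) → (20.66,99.56) → (24.35,94.65)

[2] `<polygon>` rectangle, #0000ff→engrave S265 F4124: (72.65,163.27) → (84.65,163.27) → (84.65,60.61) → (72.65,60.61) → (72.65,163.27) (closed)

[3] `<path>` closed polygon, #0000ff→engrave S265 F4124: (66.40,7.17) → (32.83,163.98) → (110.00,149.58) → (116.01,62.93) → (100.11,11.93) → (102.89,23.97) → (66.40,7.17) (closed)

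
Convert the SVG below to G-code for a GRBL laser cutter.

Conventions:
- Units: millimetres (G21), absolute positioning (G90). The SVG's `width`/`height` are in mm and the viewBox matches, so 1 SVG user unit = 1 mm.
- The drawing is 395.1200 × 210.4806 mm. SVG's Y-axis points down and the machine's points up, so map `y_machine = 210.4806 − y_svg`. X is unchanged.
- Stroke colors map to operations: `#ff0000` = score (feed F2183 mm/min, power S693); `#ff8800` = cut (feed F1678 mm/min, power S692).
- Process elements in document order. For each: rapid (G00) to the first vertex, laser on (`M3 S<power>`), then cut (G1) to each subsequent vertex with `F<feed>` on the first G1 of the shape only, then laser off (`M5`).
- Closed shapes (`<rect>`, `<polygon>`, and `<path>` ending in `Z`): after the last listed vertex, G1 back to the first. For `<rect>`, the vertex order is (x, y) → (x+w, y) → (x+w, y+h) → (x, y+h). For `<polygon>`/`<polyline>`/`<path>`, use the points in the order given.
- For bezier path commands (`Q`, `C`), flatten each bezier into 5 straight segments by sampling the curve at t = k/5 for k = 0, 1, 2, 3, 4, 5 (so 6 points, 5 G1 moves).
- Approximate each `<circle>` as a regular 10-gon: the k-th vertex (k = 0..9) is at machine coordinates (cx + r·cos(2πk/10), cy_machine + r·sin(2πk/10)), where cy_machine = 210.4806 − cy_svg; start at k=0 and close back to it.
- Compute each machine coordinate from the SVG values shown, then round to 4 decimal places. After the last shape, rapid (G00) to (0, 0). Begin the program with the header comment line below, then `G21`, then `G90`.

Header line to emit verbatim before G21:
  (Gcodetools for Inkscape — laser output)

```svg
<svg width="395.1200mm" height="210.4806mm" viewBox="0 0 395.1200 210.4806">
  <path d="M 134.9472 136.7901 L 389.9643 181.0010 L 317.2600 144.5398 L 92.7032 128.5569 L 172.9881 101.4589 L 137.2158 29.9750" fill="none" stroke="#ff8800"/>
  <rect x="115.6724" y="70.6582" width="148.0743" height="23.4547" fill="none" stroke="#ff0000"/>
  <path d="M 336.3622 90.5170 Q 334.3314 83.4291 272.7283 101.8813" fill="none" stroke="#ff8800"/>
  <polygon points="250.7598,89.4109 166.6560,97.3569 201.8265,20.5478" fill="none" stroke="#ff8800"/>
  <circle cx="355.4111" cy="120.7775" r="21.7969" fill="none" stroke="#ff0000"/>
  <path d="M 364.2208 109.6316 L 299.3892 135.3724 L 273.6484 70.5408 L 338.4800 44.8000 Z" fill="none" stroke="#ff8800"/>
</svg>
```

viewBox `0 0 395.1200 210.4806` with mm width/height → 1 unit = 1 mm. Flip: y_m = 210.4806 − y_svg.

**Shape 1** — `<path>` open polyline, stroke `#ff8800` → cut (S692, F1678). Machine vertices: (134.9472,73.6905) → (389.9643,29.4796) → (317.2600,65.9408) → (92.7032,81.9237) → (172.9881,109.0217) → (137.2158,180.5056). Open path.

**Shape 2** — `<rect>` rectangle, stroke `#ff0000` → score (S693, F2183). Machine vertices: (115.6724,139.8224) → (263.7467,139.8224) → (263.7467,116.3677) → (115.6724,116.3677) → (115.6724,139.8224). Closed: final G1 returns to the first vertex.

**Shape 3** — `<path>` quadratic bezier, stroke `#ff8800` → cut (S692, F1678). Control points (SVG): P0=(336.3622,90.5170), P1=(334.3314,83.4291), P2=(272.7283,101.8813); sampled at t=k/5. Machine vertices: (336.3622,119.9636) → (333.1670,121.7772) → (325.2060,121.5475) → (312.4792,119.2746) → (294.9866,114.9586) → (272.7283,108.5993). Open path.

**Shape 4** — `<polygon>` regular polygon, stroke `#ff8800` → cut (S692, F1678). Machine vertices: (250.7598,121.0697) → (166.6560,113.1237) → (201.8265,189.9328) → (250.7598,121.0697). Closed: final G1 returns to the first vertex.

**Shape 5** — `<circle>` circle, stroke `#ff0000` → score (S693, F2183). Machine vertices: (377.2080,89.7031) → (373.0452,102.5150) → (362.1467,110.4332) → (348.6755,110.4332) → (337.7770,102.5150) → (333.6142,89.7031) → (337.7770,76.8912) → (348.6755,68.9730) → (362.1467,68.9730) → (373.0452,76.8912) → (377.2080,89.7031). Closed: final G1 returns to the first vertex.

**Shape 6** — `<path>` regular polygon, stroke `#ff8800` → cut (S692, F1678). Machine vertices: (364.2208,100.8490) → (299.3892,75.1082) → (273.6484,139.9398) → (338.4800,165.6806) → (364.2208,100.8490). Closed: final G1 returns to the first vertex.

(Gcodetools for Inkscape — laser output)
G21
G90
G00 X134.9472 Y73.6905
M3 S692
G1 X389.9643 Y29.4796 F1678
G1 X317.2600 Y65.9408
G1 X92.7032 Y81.9237
G1 X172.9881 Y109.0217
G1 X137.2158 Y180.5056
M5
G00 X115.6724 Y139.8224
M3 S693
G1 X263.7467 Y139.8224 F2183
G1 X263.7467 Y116.3677
G1 X115.6724 Y116.3677
G1 X115.6724 Y139.8224
M5
G00 X336.3622 Y119.9636
M3 S692
G1 X333.1670 Y121.7772 F1678
G1 X325.2060 Y121.5475
G1 X312.4792 Y119.2746
G1 X294.9866 Y114.9586
G1 X272.7283 Y108.5993
M5
G00 X250.7598 Y121.0697
M3 S692
G1 X166.6560 Y113.1237 F1678
G1 X201.8265 Y189.9328
G1 X250.7598 Y121.0697
M5
G00 X377.2080 Y89.7031
M3 S693
G1 X373.0452 Y102.5150 F2183
G1 X362.1467 Y110.4332
G1 X348.6755 Y110.4332
G1 X337.7770 Y102.5150
G1 X333.6142 Y89.7031
G1 X337.7770 Y76.8912
G1 X348.6755 Y68.9730
G1 X362.1467 Y68.9730
G1 X373.0452 Y76.8912
G1 X377.2080 Y89.7031
M5
G00 X364.2208 Y100.8490
M3 S692
G1 X299.3892 Y75.1082 F1678
G1 X273.6484 Y139.9398
G1 X338.4800 Y165.6806
G1 X364.2208 Y100.8490
M5
G00 X0.0000 Y0.0000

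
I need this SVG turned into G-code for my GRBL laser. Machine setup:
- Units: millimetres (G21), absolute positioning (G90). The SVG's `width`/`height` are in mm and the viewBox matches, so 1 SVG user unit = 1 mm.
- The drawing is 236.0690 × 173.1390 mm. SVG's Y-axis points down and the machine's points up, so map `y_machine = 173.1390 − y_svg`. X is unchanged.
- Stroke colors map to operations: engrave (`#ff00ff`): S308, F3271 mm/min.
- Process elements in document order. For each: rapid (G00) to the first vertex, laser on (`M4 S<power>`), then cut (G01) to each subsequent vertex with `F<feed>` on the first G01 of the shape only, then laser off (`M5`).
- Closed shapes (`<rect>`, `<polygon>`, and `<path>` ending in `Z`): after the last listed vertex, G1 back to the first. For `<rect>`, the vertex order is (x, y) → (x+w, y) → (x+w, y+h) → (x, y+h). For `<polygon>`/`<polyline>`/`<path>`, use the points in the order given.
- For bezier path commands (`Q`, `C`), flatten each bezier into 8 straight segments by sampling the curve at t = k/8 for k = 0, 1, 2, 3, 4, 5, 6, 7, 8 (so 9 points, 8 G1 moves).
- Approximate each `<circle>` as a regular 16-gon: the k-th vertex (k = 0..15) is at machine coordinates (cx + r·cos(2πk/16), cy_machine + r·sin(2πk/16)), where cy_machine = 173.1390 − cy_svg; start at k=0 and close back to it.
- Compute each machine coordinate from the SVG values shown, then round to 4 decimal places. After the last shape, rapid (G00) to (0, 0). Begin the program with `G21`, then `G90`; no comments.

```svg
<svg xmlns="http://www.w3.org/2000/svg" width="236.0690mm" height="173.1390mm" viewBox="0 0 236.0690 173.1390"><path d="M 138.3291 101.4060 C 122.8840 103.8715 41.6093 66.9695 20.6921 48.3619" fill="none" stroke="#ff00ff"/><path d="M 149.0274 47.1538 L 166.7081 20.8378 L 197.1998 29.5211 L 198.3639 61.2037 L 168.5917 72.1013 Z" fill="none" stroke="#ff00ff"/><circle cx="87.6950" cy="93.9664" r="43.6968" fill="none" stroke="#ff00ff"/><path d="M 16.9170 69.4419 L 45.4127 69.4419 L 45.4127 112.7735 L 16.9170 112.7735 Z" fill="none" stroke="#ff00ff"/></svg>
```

G21
G90
G00 X138.3291 Y71.7330
M4 S308
G01 X129.6979 Y72.5412 F3271
G01 X116.3739 Y76.3643
G01 X99.8359 Y82.5267
G01 X81.5626 Y90.3526
G01 X63.0329 Y99.1664
G01 X45.7254 Y108.2922
G01 X31.1188 Y117.0543
G01 X20.6921 Y124.7771
M5
G00 X149.0274 Y125.9852
M4 S308
G01 X166.7081 Y152.3012 F3271
G01 X197.1998 Y143.6179
G01 X198.3639 Y111.9353
G01 X168.5917 Y101.0377
G01 X149.0274 Y125.9852
M5
G00 X131.3918 Y79.1726
M4 S308
G01 X128.0656 Y95.8946 F3271
G01 X118.5933 Y110.0709
G01 X104.4170 Y119.5432
G01 X87.6950 Y122.8694
G01 X70.9730 Y119.5432
G01 X56.7967 Y110.0709
G01 X47.3244 Y95.8946
G01 X43.9982 Y79.1726
G01 X47.3244 Y62.4506
G01 X56.7967 Y48.2743
G01 X70.9730 Y38.8020
G01 X87.6950 Y35.4758
G01 X104.4170 Y38.8020
G01 X118.5933 Y48.2743
G01 X128.0656 Y62.4506
G01 X131.3918 Y79.1726
M5
G00 X16.9170 Y103.6971
M4 S308
G01 X45.4127 Y103.6971 F3271
G01 X45.4127 Y60.3655
G01 X16.9170 Y60.3655
G01 X16.9170 Y103.6971
M5
G00 X0.0000 Y0.0000

Since the viewBox matches the mm dimensions, user units are millimetres directly. The only transform is the Y-flip y_m = 173.1390 − y_svg.

Shape 1 is a cubic bezier drawn with `<path>`. Its stroke #ff00ff means engrave at S308, F3271. After flipping Y the toolpath is (138.3291,71.7330) → (129.6979,72.5412) → (116.3739,76.3643) → (99.8359,82.5267) → (81.5626,90.3526) → (63.0329,99.1664) → (45.7254,108.2922) → (31.1188,117.0543) → (20.6921,124.7771).

Shape 2 is a regular polygon drawn with `<path>`. Its stroke #ff00ff means engrave at S308, F3271. After flipping Y the toolpath is (149.0274,125.9852) → (166.7081,152.3012) → (197.1998,143.6179) → (198.3639,111.9353) → (168.5917,101.0377) → (149.0274,125.9852), returning to the start.

Shape 3 is a circle drawn with `<circle>`. Its stroke #ff00ff means engrave at S308, F3271. After flipping Y the toolpath is (131.3918,79.1726) → (128.0656,95.8946) → (118.5933,110.0709) → (104.4170,119.5432) → (87.6950,122.8694) → (70.9730,119.5432) → (56.7967,110.0709) → (47.3244,95.8946) → (43.9982,79.1726) → (47.3244,62.4506) → (56.7967,48.2743) → (70.9730,38.8020) → (87.6950,35.4758) → (104.4170,38.8020) → (118.5933,48.2743) → (128.0656,62.4506) → (131.3918,79.1726), returning to the start.

Shape 4 is a rectangle drawn with `<path>`. Its stroke #ff00ff means engrave at S308, F3271. After flipping Y the toolpath is (16.9170,103.6971) → (45.4127,103.6971) → (45.4127,60.3655) → (16.9170,60.3655) → (16.9170,103.6971), returning to the start.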